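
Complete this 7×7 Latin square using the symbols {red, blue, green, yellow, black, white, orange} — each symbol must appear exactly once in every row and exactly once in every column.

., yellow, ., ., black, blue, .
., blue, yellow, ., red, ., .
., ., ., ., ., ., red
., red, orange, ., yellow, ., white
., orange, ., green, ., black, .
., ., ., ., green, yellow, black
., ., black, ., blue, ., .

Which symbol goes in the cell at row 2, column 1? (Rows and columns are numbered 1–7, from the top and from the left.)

white

Cell (r4,c6): row 4 has {red,yellow,white,orange}; column 6 has {blue,yellow,black} → green.
Cell (r5,c5): row 5 has {green,black,orange}; column 5 has {red,blue,green,yellow,black} → white.
Cell (r6,c2): row 6 has {green,yellow,black}; column 2 has {red,blue,yellow,orange} → white.
Cell (r7,c2): row 7 has {blue,black}; column 2 has {red,blue,yellow,white,orange} → green.
Cell (r3,c2): row 3 has {red}; column 2 has {red,blue,green,yellow,white,orange} → black.
Cell (r3,c5): row 3 has {red,black}; column 5 has {red,blue,green,yellow,black,white} → orange.
Cell (r3,c6): row 3 has {red,black,orange}; column 6 has {blue,green,yellow,black} → white.
Cell (r2,c6): row 2 has {red,blue,yellow}; column 6 has {blue,green,yellow,black,white} → orange.
Cell (r2,c7): row 2 has {red,blue,yellow,orange}; column 7 has {red,black,white} → green.
Cell (r7,c6): row 7 has {blue,green,black}; column 6 has {blue,green,yellow,black,white,orange} → red.
Cell (r1,c7): row 1 has {blue,yellow,black}; column 7 has {red,green,black,white} → orange.
Cell (r7,c7): row 7 has {red,blue,green,black}; column 7 has {red,green,black,white,orange} → yellow.
Cell (r5,c7): row 5 has {green,black,white,orange}; column 7 has {red,green,yellow,black,white,orange} → blue.
Cell (r5,c3): row 5 has {blue,green,black,white,orange}; column 3 has {yellow,black,orange} → red.
Cell (r6,c3): row 6 has {green,yellow,black,white}; column 3 has {red,yellow,black,orange} → blue.
Cell (r3,c3): row 3 has {red,black,white,orange}; column 3 has {red,blue,yellow,black,orange} → green.
Cell (r5,c1): row 5 has {red,blue,green,black,white,orange}; column 1 is empty so far → yellow.
Cell (r1,c3): row 1 has {blue,yellow,black,orange}; column 3 has {red,blue,green,yellow,black,orange} → white.
Cell (r1,c4): row 1 has {blue,yellow,black,white,orange}; column 4 has {green} → red.
Cell (r3,c1): row 3 has {red,green,black,white,orange}; column 1 has {yellow} → blue.
Cell (r3,c4): row 3 has {red,blue,green,black,white,orange}; column 4 has {red,green} → yellow.
Cell (r4,c1): row 4 has {red,green,yellow,white,orange}; column 1 has {blue,yellow} → black.
Cell (r4,c4): row 4 has {red,green,yellow,black,white,orange}; column 4 has {red,green,yellow} → blue.
Cell (r6,c4): row 6 has {blue,green,yellow,black,white}; column 4 has {red,blue,green,yellow} → orange.
Cell (r7,c4): row 7 has {red,blue,green,yellow,black}; column 4 has {red,blue,green,yellow,orange} → white.
Cell (r1,c1): row 1 has {red,blue,yellow,black,white,orange}; column 1 has {blue,yellow,black} → green.
Cell (r2,c1): row 2 has {red,blue,green,yellow,orange}; column 1 has {blue,green,yellow,black} → white.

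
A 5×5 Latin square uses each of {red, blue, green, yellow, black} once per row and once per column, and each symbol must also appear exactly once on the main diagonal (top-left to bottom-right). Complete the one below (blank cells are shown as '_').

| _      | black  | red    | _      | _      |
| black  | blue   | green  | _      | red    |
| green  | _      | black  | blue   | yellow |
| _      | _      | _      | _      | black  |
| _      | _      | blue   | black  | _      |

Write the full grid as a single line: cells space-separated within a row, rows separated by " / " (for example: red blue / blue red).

yellow black red green blue / black blue green yellow red / green red black blue yellow / blue green yellow red black / red yellow blue black green

row 1 has {red,black}; column 1 has {green,black}; the diagonal has {blue,black} — only yellow is left for (r1,c1).
row 1 has {red,yellow,black}; column 4 has {blue,black} — only green is left for (r1,c4).
row 1 has {red,green,yellow,black}; column 5 has {red,yellow,black} — only blue is left for (r1,c5).
row 2 has {red,blue,green,black}; column 4 has {blue,green,black} — only yellow is left for (r2,c4).
row 3 has {blue,green,yellow,black}; column 2 has {blue,black} — only red is left for (r3,c2).
row 4 has {black}; column 3 has {red,blue,green,black} — only yellow is left for (r4,c3).
row 4 has {yellow,black}; column 4 has {blue,green,yellow,black}; the diagonal has {blue,yellow,black} — only red is left for (r4,c4).
row 5 has {blue,black}; column 1 has {green,yellow,black} — only red is left for (r5,c1).
row 5 has {red,blue,black}; column 5 has {red,blue,yellow,black}; the diagonal has {red,blue,yellow,black} — only green is left for (r5,c5).
row 4 has {red,yellow,black}; column 1 has {red,green,yellow,black} — only blue is left for (r4,c1).
row 4 has {red,blue,yellow,black}; column 2 has {red,blue,black} — only green is left for (r4,c2).
row 5 has {red,blue,green,black}; column 2 has {red,blue,green,black} — only yellow is left for (r5,c2).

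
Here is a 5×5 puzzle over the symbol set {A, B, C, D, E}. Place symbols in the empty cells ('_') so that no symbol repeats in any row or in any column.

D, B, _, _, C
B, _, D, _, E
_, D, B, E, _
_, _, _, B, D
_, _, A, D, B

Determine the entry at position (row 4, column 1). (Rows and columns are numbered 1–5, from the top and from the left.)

A

row 1 has {B,C,D}; column 3 has {A,B,D} — only E is left for (r1,c3).
row 1 has {B,C,D,E}; column 4 has {B,D,E} — only A is left for (r1,c4).
row 2 has {B,D,E}; column 4 has {A,B,D,E} — only C is left for (r2,c4).
row 3 has {B,D,E}; column 5 has {B,C,D,E} — only A is left for (r3,c5).
row 4 has {B,D}; column 3 has {A,B,D,E} — only C is left for (r4,c3).
row 2 has {B,C,D,E}; column 2 has {B,D} — only A is left for (r2,c2).
row 3 has {A,B,D,E}; column 1 has {B,D} — only C is left for (r3,c1).
row 4 has {B,C,D}; column 2 has {A,B,D} — only E is left for (r4,c2).
row 5 has {A,B,D}; column 1 has {B,C,D} — only E is left for (r5,c1).
row 5 has {A,B,D,E}; column 2 has {A,B,D,E} — only C is left for (r5,c2).
row 4 has {B,C,D,E}; column 1 has {B,C,D,E} — only A is left for (r4,c1).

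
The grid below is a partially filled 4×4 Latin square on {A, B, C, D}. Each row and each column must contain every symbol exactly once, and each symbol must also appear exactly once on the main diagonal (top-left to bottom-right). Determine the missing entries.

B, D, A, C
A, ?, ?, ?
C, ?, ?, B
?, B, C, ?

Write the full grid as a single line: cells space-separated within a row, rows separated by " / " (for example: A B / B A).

B D A C / A C B D / C A D B / D B C A

row 2 has {A}; column 2 has {B,D}; the diagonal has {B} — only C is left for (r2,c2).
row 2 has {A,C}; column 4 has {B,C} — only D is left for (r2,c4).
row 3 has {B,C}; column 2 has {B,C,D} — only A is left for (r3,c2).
row 3 has {A,B,C}; column 3 has {A,C}; the diagonal has {B,C} — only D is left for (r3,c3).
row 4 has {B,C}; column 1 has {A,B,C} — only D is left for (r4,c1).
row 4 has {B,C,D}; column 4 has {B,C,D}; the diagonal has {B,C,D} — only A is left for (r4,c4).
row 2 has {A,C,D}; column 3 has {A,C,D} — only B is left for (r2,c3).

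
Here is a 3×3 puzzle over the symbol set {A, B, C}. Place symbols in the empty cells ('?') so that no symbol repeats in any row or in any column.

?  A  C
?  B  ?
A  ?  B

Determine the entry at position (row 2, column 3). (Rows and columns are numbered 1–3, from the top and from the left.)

A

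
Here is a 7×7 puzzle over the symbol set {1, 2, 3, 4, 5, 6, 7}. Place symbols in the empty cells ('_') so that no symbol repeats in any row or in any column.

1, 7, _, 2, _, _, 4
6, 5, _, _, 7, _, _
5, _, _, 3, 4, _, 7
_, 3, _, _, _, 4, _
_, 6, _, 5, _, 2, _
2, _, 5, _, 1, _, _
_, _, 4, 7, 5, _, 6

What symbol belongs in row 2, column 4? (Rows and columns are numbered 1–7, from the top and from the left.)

(r4,c1) = 7
(r5,c5) = 3
(r5,c7) = 1
(r6,c2) = 4
(r6,c4) = 6
(r6,c7) = 3
(r7,c1) = 3
(r7,c6) = 1
(r1,c5) = 6
(r2,c6) = 3
(r2,c7) = 2
(r3,c6) = 6
(r4,c4) = 1
(r4,c5) = 2
(r4,c7) = 5
(r5,c1) = 4
(r5,c3) = 7
(r6,c6) = 7
(r7,c2) = 2
(r1,c3) = 3
(r1,c6) = 5
(r2,c3) = 1
(r2,c4) = 4

4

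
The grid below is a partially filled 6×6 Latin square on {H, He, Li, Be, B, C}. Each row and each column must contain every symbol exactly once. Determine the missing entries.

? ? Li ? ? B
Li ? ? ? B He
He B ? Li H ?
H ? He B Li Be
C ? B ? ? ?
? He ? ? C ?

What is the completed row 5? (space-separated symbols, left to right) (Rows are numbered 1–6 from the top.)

C Li B He Be H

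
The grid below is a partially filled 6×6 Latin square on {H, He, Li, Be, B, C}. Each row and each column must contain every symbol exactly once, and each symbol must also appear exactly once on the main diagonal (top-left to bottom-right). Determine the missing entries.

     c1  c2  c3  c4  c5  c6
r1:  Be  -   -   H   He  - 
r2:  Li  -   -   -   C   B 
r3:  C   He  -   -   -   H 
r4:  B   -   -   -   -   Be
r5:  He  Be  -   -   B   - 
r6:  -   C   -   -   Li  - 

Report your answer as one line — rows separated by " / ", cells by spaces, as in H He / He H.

Be B C H He Li / Li H Be He C B / C He Li B Be H / B Li He C H Be / He Be H Li B C / H C B Be Li He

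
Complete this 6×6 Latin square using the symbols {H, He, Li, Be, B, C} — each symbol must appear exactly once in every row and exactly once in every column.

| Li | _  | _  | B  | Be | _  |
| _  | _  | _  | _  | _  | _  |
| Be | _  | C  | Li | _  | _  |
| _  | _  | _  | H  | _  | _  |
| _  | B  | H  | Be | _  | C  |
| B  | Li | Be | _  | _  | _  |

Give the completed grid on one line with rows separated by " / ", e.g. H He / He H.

(r1,c3) = He
(r1,c6) = H
(r5,c1) = He
(r5,c5) = Li
(r6,c6) = He
(r1,c2) = C
(r3,c6) = B
(r4,c1) = C
(r6,c4) = C
(r6,c5) = H
(r2,c1) = H
(r2,c4) = He
(r3,c5) = He
(r4,c5) = B
(r2,c2) = Be
(r2,c5) = C
(r2,c6) = Li
(r3,c2) = H
(r4,c2) = He
(r4,c3) = Li
(r4,c6) = Be
(r2,c3) = B

Li C He B Be H / H Be B He C Li / Be H C Li He B / C He Li H B Be / He B H Be Li C / B Li Be C H He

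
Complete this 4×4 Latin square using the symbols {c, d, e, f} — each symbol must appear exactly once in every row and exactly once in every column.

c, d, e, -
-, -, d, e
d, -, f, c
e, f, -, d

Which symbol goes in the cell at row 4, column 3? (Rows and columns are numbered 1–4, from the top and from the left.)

c

(r1,c4) = f
(r2,c1) = f
(r2,c2) = c
(r3,c2) = e
(r4,c3) = c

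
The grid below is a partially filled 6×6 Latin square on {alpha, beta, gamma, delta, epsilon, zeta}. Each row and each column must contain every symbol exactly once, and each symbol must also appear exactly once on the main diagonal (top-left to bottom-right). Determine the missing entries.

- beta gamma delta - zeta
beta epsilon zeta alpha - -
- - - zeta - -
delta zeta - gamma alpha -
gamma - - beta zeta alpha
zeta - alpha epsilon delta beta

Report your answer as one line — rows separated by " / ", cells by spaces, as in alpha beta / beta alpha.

(r1,c1) = alpha
(r1,c5) = epsilon
(r2,c5) = gamma
(r2,c6) = delta
(r3,c1) = epsilon
(r3,c3) = delta
(r3,c5) = beta
(r3,c6) = gamma
(r4,c6) = epsilon
(r5,c2) = delta
(r5,c3) = epsilon
(r6,c2) = gamma
(r3,c2) = alpha
(r4,c3) = beta

alpha beta gamma delta epsilon zeta / beta epsilon zeta alpha gamma delta / epsilon alpha delta zeta beta gamma / delta zeta beta gamma alpha epsilon / gamma delta epsilon beta zeta alpha / zeta gamma alpha epsilon delta beta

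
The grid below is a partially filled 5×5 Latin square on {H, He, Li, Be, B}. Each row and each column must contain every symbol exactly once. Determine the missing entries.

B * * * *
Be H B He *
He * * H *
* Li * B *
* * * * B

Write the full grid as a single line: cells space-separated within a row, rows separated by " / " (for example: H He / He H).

(r2,c5) = Li
(r3,c5) = Be
(r4,c1) = H
(r4,c5) = He
(r5,c1) = Li
(r5,c4) = Be
(r1,c4) = Li
(r1,c5) = H
(r3,c2) = B
(r3,c3) = Li
(r4,c3) = Be
(r5,c2) = He
(r5,c3) = H
(r1,c2) = Be
(r1,c3) = He

B Be He Li H / Be H B He Li / He B Li H Be / H Li Be B He / Li He H Be B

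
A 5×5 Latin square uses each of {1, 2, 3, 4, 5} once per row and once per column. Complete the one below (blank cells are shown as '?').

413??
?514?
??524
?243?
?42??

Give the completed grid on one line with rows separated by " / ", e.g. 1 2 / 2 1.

At row 1, column 4: row 1 has {1,3,4}; column 4 has {2,3,4}; that leaves 5.
At row 1, column 5: row 1 has {1,3,4,5}; column 5 has {4}; that leaves 2.
At row 2, column 5: row 2 has {1,4,5}; column 5 has {2,4}; that leaves 3.
At row 3, column 2: row 3 has {2,4,5}; column 2 has {1,2,4,5}; that leaves 3.
At row 5, column 4: row 5 has {2,4}; column 4 has {2,3,4,5}; that leaves 1.
At row 5, column 5: row 5 has {1,2,4}; column 5 has {2,3,4}; that leaves 5.
At row 2, column 1: row 2 has {1,3,4,5}; column 1 has {4}; that leaves 2.
At row 3, column 1: row 3 has {2,3,4,5}; column 1 has {2,4}; that leaves 1.
At row 4, column 1: row 4 has {2,3,4}; column 1 has {1,2,4}; that leaves 5.
At row 4, column 5: row 4 has {2,3,4,5}; column 5 has {2,3,4,5}; that leaves 1.
At row 5, column 1: row 5 has {1,2,4,5}; column 1 has {1,2,4,5}; that leaves 3.

4 1 3 5 2 / 2 5 1 4 3 / 1 3 5 2 4 / 5 2 4 3 1 / 3 4 2 1 5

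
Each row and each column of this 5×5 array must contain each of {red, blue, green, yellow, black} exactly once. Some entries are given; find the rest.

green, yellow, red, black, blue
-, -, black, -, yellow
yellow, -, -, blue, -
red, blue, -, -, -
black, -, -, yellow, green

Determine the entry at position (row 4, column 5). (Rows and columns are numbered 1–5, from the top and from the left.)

row 2 has {yellow,black}; column 1 has {red,green,yellow,black} — only blue is left for (r2,c1).
row 3 has {blue,yellow}; column 3 has {red,black} — only green is left for (r3,c3).
row 4 has {red,blue}; column 3 has {red,green,black} — only yellow is left for (r4,c3).
row 4 has {red,blue,yellow}; column 4 has {blue,yellow,black} — only green is left for (r4,c4).
row 4 has {red,blue,green,yellow}; column 5 has {blue,green,yellow} — only black is left for (r4,c5).

black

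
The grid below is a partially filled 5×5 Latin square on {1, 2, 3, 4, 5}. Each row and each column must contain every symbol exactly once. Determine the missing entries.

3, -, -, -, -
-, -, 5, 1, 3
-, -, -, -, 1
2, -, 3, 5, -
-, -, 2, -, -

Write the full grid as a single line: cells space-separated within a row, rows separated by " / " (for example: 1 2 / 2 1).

(r2,c1): row 2 has {1,3,5}; column 1 has {2,3}, so it must be 4.
(r2,c2): row 2 has {1,3,4,5}; column 2 is empty so far, so it must be 2.
(r3,c1): row 3 has {1}; column 1 has {2,3,4}, so it must be 5.
(r3,c3): row 3 has {1,5}; column 3 has {2,3,5}, so it must be 4.
(r4,c5): row 4 has {2,3,5}; column 5 has {1,3}, so it must be 4.
(r5,c1): row 5 has {2}; column 1 has {2,3,4,5}, so it must be 1.
(r5,c5): row 5 has {1,2}; column 5 has {1,3,4}, so it must be 5.
(r1,c3): row 1 has {3}; column 3 has {2,3,4,5}, so it must be 1.
(r1,c5): row 1 has {1,3}; column 5 has {1,3,4,5}, so it must be 2.
(r3,c2): row 3 has {1,4,5}; column 2 has {2}, so it must be 3.
(r3,c4): row 3 has {1,3,4,5}; column 4 has {1,5}, so it must be 2.
(r4,c2): row 4 has {2,3,4,5}; column 2 has {2,3}, so it must be 1.
(r5,c2): row 5 has {1,2,5}; column 2 has {1,2,3}, so it must be 4.
(r5,c4): row 5 has {1,2,4,5}; column 4 has {1,2,5}, so it must be 3.
(r1,c2): row 1 has {1,2,3}; column 2 has {1,2,3,4}, so it must be 5.
(r1,c4): row 1 has {1,2,3,5}; column 4 has {1,2,3,5}, so it must be 4.

3 5 1 4 2 / 4 2 5 1 3 / 5 3 4 2 1 / 2 1 3 5 4 / 1 4 2 3 5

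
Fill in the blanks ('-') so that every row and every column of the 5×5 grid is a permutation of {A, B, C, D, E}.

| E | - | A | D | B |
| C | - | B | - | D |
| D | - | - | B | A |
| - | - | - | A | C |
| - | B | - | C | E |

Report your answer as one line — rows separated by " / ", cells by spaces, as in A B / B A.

E C A D B / C A B E D / D E C B A / B D E A C / A B D C E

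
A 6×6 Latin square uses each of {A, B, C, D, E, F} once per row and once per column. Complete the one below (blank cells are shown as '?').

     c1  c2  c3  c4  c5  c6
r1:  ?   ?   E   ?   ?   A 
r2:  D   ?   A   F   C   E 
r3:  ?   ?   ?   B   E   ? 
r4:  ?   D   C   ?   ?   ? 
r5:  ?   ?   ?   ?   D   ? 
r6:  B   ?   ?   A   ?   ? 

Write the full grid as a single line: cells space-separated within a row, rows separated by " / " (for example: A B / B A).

C F E D B A / D B A F C E / A C F B E D / F D C E A B / E A B C D F / B E D A F C

row 2 has {A,C,D,E,F}; column 2 has {D} — only B is left for (r2,c2).
row 4 has {C,D}; column 4 has {A,B,F} — only E is left for (r4,c4).
row 5 has {D}; column 4 has {A,B,E,F} — only C is left for (r5,c4).
row 6 has {A,B}; column 5 has {C,D,E} — only F is left for (r6,c5).
row 1 has {A,E}; column 4 has {A,B,C,E,F} — only D is left for (r1,c4).
row 1 has {A,D,E}; column 5 has {C,D,E,F} — only B is left for (r1,c5).
row 4 has {C,D,E}; column 5 has {B,C,D,E,F} — only A is left for (r4,c5).
row 6 has {A,B,F}; column 3 has {A,C,E} — only D is left for (r6,c3).
row 6 has {A,B,D,F}; column 6 has {A,E} — only C is left for (r6,c6).
row 3 has {B,E}; column 3 has {A,C,D,E} — only F is left for (r3,c3).
row 3 has {B,E,F}; column 6 has {A,C,E} — only D is left for (r3,c6).
row 4 has {A,C,D,E}; column 1 has {B,D} — only F is left for (r4,c1).
row 4 has {A,C,D,E,F}; column 6 has {A,C,D,E} — only B is left for (r4,c6).
row 5 has {C,D}; column 3 has {A,C,D,E,F} — only B is left for (r5,c3).
row 5 has {B,C,D}; column 6 has {A,B,C,D,E} — only F is left for (r5,c6).
row 6 has {A,B,C,D,F}; column 2 has {B,D} — only E is left for (r6,c2).
row 1 has {A,B,D,E}; column 1 has {B,D,F} — only C is left for (r1,c1).
row 1 has {A,B,C,D,E}; column 2 has {B,D,E} — only F is left for (r1,c2).
row 3 has {B,D,E,F}; column 1 has {B,C,D,F} — only A is left for (r3,c1).
row 3 has {A,B,D,E,F}; column 2 has {B,D,E,F} — only C is left for (r3,c2).
row 5 has {B,C,D,F}; column 1 has {A,B,C,D,F} — only E is left for (r5,c1).
row 5 has {B,C,D,E,F}; column 2 has {B,C,D,E,F} — only A is left for (r5,c2).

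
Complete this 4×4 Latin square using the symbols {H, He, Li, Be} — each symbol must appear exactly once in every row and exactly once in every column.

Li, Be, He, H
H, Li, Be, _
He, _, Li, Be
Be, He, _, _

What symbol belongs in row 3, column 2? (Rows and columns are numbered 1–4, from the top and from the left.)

Cell (r2,c4): row 2 has {H,Li,Be}; column 4 has {H,Be} → He.
Cell (r3,c2): row 3 has {He,Li,Be}; column 2 has {He,Li,Be} → H.

H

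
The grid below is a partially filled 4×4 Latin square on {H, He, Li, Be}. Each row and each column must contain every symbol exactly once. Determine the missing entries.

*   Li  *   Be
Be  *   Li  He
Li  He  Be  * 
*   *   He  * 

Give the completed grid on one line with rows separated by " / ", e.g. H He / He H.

He Li H Be / Be H Li He / Li He Be H / H Be He Li

(r1,c3): row 1 has {Li,Be}; column 3 has {He,Li,Be}, so it must be H.
(r2,c2): row 2 has {He,Li,Be}; column 2 has {He,Li}, so it must be H.
(r3,c4): row 3 has {He,Li,Be}; column 4 has {He,Be}, so it must be H.
(r4,c1): row 4 has {He}; column 1 has {Li,Be}, so it must be H.
(r4,c2): row 4 has {H,He}; column 2 has {H,He,Li}, so it must be Be.
(r4,c4): row 4 has {H,He,Be}; column 4 has {H,He,Be}, so it must be Li.
(r1,c1): row 1 has {H,Li,Be}; column 1 has {H,Li,Be}, so it must be He.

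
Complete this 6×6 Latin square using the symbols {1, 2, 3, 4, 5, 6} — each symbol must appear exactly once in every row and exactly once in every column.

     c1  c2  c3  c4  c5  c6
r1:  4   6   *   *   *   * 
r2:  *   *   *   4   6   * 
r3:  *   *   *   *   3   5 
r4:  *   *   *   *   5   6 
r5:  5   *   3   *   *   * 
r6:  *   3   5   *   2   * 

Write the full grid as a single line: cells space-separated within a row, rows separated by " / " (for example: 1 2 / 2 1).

(r1,c5): row 1 has {4,6}; column 5 has {2,3,5,6}, so it must be 1.
(r5,c5): row 5 has {3,5}; column 5 has {1,2,3,5,6}, so it must be 4.
(r1,c3): row 1 has {1,4,6}; column 3 has {3,5}, so it must be 2.
(r1,c6): row 1 has {1,2,4,6}; column 6 has {5,6}, so it must be 3.
(r2,c3): row 2 has {4,6}; column 3 has {2,3,5}, so it must be 1.
(r2,c6): row 2 has {1,4,6}; column 6 has {3,5,6}, so it must be 2.
(r4,c3): row 4 has {5,6}; column 3 has {1,2,3,5}, so it must be 4.
(r5,c6): row 5 has {3,4,5}; column 6 has {2,3,5,6}, so it must be 1.
(r6,c6): row 6 has {2,3,5}; column 6 has {1,2,3,5,6}, so it must be 4.
(r1,c4): row 1 has {1,2,3,4,6}; column 4 has {4}, so it must be 5.
(r2,c1): row 2 has {1,2,4,6}; column 1 has {4,5}, so it must be 3.
(r2,c2): row 2 has {1,2,3,4,6}; column 2 has {3,6}, so it must be 5.
(r3,c3): row 3 has {3,5}; column 3 has {1,2,3,4,5}, so it must be 6.
(r5,c2): row 5 has {1,3,4,5}; column 2 has {3,5,6}, so it must be 2.
(r5,c4): row 5 has {1,2,3,4,5}; column 4 has {4,5}, so it must be 6.
(r6,c4): row 6 has {2,3,4,5}; column 4 has {4,5,6}, so it must be 1.
(r3,c4): row 3 has {3,5,6}; column 4 has {1,4,5,6}, so it must be 2.
(r4,c2): row 4 has {4,5,6}; column 2 has {2,3,5,6}, so it must be 1.
(r4,c4): row 4 has {1,4,5,6}; column 4 has {1,2,4,5,6}, so it must be 3.
(r6,c1): row 6 has {1,2,3,4,5}; column 1 has {3,4,5}, so it must be 6.
(r3,c1): row 3 has {2,3,5,6}; column 1 has {3,4,5,6}, so it must be 1.
(r3,c2): row 3 has {1,2,3,5,6}; column 2 has {1,2,3,5,6}, so it must be 4.
(r4,c1): row 4 has {1,3,4,5,6}; column 1 has {1,3,4,5,6}, so it must be 2.

4 6 2 5 1 3 / 3 5 1 4 6 2 / 1 4 6 2 3 5 / 2 1 4 3 5 6 / 5 2 3 6 4 1 / 6 3 5 1 2 4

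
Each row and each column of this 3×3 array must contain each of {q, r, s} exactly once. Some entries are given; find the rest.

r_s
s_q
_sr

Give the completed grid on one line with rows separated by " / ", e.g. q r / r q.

At row 1, column 2: row 1 has {r,s}; column 2 has {s}; that leaves q.
At row 2, column 2: row 2 has {q,s}; column 2 has {q,s}; that leaves r.
At row 3, column 1: row 3 has {r,s}; column 1 has {r,s}; that leaves q.

r q s / s r q / q s r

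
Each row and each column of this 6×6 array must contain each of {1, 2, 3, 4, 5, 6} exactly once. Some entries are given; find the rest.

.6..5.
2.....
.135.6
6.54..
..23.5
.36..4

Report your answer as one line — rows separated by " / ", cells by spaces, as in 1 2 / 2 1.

3 6 4 1 5 2 / 2 5 1 6 4 3 / 4 1 3 5 2 6 / 6 2 5 4 3 1 / 1 4 2 3 6 5 / 5 3 6 2 1 4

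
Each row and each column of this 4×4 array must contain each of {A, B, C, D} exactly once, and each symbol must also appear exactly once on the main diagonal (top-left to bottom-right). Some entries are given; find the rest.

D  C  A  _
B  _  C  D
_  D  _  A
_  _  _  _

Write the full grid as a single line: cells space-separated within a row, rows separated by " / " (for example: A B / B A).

D C A B / B A C D / C D B A / A B D C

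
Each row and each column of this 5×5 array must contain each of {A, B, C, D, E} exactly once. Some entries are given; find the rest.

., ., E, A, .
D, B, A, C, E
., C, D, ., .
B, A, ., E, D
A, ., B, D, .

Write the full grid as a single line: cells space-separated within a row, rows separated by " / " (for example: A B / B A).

C D E A B / D B A C E / E C D B A / B A C E D / A E B D C

(r1,c1) = C
(r1,c2) = D
(r1,c5) = B
(r3,c1) = E
(r3,c4) = B
(r3,c5) = A
(r4,c3) = C
(r5,c2) = E
(r5,c5) = C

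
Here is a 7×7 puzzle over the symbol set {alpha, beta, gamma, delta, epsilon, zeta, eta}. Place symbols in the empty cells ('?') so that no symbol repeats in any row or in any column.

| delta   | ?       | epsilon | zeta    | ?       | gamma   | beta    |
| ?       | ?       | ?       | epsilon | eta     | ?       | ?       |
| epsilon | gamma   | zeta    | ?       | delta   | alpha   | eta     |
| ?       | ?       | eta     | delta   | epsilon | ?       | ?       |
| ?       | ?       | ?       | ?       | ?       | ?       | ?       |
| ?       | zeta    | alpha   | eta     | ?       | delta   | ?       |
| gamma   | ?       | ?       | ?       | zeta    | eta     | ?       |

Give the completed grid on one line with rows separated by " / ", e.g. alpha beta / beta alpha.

delta eta epsilon zeta alpha gamma beta / zeta delta gamma epsilon eta beta alpha / epsilon gamma zeta beta delta alpha eta / alpha beta eta delta epsilon zeta gamma / eta alpha delta gamma beta epsilon zeta / beta zeta alpha eta gamma delta epsilon / gamma epsilon beta alpha zeta eta delta

(r1,c5) = alpha
(r3,c4) = beta
(r6,c1) = beta
(r6,c5) = gamma
(r6,c7) = epsilon
(r7,c4) = alpha
(r7,c7) = delta
(r1,c2) = eta
(r5,c4) = gamma
(r5,c5) = beta
(r7,c3) = beta
(r5,c3) = delta
(r7,c2) = epsilon
(r2,c3) = gamma
(r5,c2) = alpha
(r5,c7) = zeta
(r2,c7) = alpha
(r4,c2) = beta
(r4,c6) = zeta
(r4,c7) = gamma
(r5,c1) = eta
(r5,c6) = epsilon
(r2,c1) = zeta
(r2,c2) = delta
(r2,c6) = beta
(r4,c1) = alpha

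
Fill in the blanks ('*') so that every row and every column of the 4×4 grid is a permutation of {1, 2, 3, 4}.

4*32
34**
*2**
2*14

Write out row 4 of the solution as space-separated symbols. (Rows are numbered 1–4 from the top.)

(r1,c2) = 1
(r2,c3) = 2
(r2,c4) = 1
(r3,c1) = 1
(r3,c3) = 4
(r3,c4) = 3
(r4,c2) = 3

2 3 1 4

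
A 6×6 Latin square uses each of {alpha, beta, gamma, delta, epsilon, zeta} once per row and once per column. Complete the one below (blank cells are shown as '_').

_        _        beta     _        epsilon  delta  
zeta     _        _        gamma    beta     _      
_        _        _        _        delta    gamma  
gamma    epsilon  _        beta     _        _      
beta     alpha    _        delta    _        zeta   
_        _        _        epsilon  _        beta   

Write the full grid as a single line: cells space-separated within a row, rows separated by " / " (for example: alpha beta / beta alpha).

(r1,c1) = alpha
(r1,c4) = zeta
(r2,c2) = delta
(r3,c1) = epsilon
(r3,c4) = alpha
(r4,c6) = alpha
(r5,c5) = gamma
(r6,c1) = delta
(r1,c2) = gamma
(r2,c6) = epsilon
(r3,c3) = zeta
(r4,c3) = delta
(r4,c5) = zeta
(r5,c3) = epsilon
(r6,c2) = zeta
(r6,c5) = alpha
(r2,c3) = alpha
(r3,c2) = beta
(r6,c3) = gamma

alpha gamma beta zeta epsilon delta / zeta delta alpha gamma beta epsilon / epsilon beta zeta alpha delta gamma / gamma epsilon delta beta zeta alpha / beta alpha epsilon delta gamma zeta / delta zeta gamma epsilon alpha beta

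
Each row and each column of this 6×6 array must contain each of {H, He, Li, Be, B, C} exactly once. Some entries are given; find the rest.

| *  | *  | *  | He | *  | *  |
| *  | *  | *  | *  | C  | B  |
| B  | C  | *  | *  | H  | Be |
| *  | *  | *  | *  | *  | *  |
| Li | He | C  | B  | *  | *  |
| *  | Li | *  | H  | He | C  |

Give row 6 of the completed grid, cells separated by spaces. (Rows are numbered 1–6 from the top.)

Be Li B H He C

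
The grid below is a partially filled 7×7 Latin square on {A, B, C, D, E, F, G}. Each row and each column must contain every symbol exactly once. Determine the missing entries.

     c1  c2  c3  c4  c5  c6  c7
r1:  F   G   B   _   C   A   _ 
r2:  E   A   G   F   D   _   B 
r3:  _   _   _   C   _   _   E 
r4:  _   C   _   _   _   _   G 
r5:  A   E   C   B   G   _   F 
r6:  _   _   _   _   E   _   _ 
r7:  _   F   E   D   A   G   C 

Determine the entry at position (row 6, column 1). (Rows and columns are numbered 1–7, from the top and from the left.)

At row 1, column 4: row 1 has {A,B,C,F,G}; column 4 has {B,C,D,F}; that leaves E.
At row 1, column 7: row 1 has {A,B,C,E,F,G}; column 7 has {B,C,E,F,G}; that leaves D.
At row 2, column 6: row 2 has {A,B,D,E,F,G}; column 6 has {A,G}; that leaves C.
At row 4, column 4: row 4 has {C,G}; column 4 has {B,C,D,E,F}; that leaves A.
At row 5, column 6: row 5 has {A,B,C,E,F,G}; column 6 has {A,C,G}; that leaves D.
At row 6, column 4: row 6 has {E}; column 4 has {A,B,C,D,E,F}; that leaves G.
At row 6, column 7: row 6 has {E,G}; column 7 has {B,C,D,E,F,G}; that leaves A.
At row 7, column 1: row 7 has {A,C,D,E,F,G}; column 1 has {A,E,F}; that leaves B.
At row 4, column 1: row 4 has {A,C,G}; column 1 has {A,B,E,F}; that leaves D.
At row 4, column 3: row 4 has {A,C,D,G}; column 3 has {B,C,E,G}; that leaves F.
At row 4, column 5: row 4 has {A,C,D,F,G}; column 5 has {A,C,D,E,G}; that leaves B.
At row 4, column 6: row 4 has {A,B,C,D,F,G}; column 6 has {A,C,D,G}; that leaves E.
At row 6, column 1: row 6 has {A,E,G}; column 1 has {A,B,D,E,F}; that leaves C.

C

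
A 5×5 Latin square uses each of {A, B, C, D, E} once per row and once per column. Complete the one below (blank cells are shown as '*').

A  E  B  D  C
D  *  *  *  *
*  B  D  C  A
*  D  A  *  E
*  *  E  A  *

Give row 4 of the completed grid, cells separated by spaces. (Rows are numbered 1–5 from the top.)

C D A B E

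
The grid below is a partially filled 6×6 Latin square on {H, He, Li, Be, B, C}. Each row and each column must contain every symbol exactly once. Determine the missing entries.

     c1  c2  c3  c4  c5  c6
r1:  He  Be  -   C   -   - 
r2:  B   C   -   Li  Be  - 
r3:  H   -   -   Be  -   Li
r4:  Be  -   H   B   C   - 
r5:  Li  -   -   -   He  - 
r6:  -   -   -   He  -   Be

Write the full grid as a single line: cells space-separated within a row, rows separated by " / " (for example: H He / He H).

He Be Li C H B / B C He Li Be H / H He C Be B Li / Be Li H B C He / Li B Be H He C / C H B He Li Be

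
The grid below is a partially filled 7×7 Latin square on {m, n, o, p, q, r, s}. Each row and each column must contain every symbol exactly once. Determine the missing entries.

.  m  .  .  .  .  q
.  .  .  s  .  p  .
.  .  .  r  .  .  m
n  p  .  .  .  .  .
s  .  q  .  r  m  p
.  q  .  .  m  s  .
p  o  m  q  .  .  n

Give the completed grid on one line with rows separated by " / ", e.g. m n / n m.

r m s p n o q / m r n s q p o / q s o r p n m / n p r m o q s / s n q o r m p / o q p n m s r / p o m q s r n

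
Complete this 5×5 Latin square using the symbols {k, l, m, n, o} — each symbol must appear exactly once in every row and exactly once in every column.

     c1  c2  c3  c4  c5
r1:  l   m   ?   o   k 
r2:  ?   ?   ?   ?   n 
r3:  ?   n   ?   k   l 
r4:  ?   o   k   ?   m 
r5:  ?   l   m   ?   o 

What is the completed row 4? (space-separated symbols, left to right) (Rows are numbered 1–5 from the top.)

n o k l m

(r1,c3) = n
(r2,c2) = k
(r3,c3) = o
(r4,c1) = n
(r4,c4) = l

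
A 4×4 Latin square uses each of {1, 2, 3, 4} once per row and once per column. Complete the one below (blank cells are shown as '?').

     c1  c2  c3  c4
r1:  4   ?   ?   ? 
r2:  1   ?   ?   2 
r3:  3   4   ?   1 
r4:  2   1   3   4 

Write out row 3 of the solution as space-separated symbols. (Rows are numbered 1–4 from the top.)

(r1,c4) = 3
(r2,c2) = 3
(r2,c3) = 4
(r3,c3) = 2

3 4 2 1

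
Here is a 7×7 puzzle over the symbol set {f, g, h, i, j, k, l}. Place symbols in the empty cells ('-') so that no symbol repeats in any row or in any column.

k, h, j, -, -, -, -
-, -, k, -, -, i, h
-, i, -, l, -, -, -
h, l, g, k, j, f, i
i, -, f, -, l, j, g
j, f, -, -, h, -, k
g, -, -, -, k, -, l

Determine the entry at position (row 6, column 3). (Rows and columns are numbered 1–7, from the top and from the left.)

l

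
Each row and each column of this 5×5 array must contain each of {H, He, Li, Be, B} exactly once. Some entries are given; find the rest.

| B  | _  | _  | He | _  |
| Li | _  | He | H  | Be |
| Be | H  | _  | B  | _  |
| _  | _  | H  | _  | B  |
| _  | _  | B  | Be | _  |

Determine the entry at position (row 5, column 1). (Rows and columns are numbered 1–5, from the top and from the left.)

H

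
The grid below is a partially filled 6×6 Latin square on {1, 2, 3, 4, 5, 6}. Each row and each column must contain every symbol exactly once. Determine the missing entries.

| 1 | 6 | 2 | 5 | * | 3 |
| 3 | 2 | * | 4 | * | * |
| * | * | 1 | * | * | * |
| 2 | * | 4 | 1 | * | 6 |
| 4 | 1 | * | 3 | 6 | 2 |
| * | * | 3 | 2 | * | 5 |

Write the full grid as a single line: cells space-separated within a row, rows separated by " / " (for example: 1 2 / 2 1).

1 6 2 5 4 3 / 3 2 6 4 5 1 / 5 3 1 6 2 4 / 2 5 4 1 3 6 / 4 1 5 3 6 2 / 6 4 3 2 1 5

(r1,c5): row 1 has {1,2,3,5,6}; column 5 has {6}, so it must be 4.
(r2,c6): row 2 has {2,3,4}; column 6 has {2,3,5,6}, so it must be 1.
(r3,c4): row 3 has {1}; column 4 has {1,2,3,4,5}, so it must be 6.
(r3,c6): row 3 has {1,6}; column 6 has {1,2,3,5,6}, so it must be 4.
(r5,c3): row 5 has {1,2,3,4,6}; column 3 has {1,2,3,4}, so it must be 5.
(r6,c1): row 6 has {2,3,5}; column 1 has {1,2,3,4}, so it must be 6.
(r6,c2): row 6 has {2,3,5,6}; column 2 has {1,2,6}, so it must be 4.
(r6,c5): row 6 has {2,3,4,5,6}; column 5 has {4,6}, so it must be 1.
(r2,c3): row 2 has {1,2,3,4}; column 3 has {1,2,3,4,5}, so it must be 6.
(r2,c5): row 2 has {1,2,3,4,6}; column 5 has {1,4,6}, so it must be 5.
(r3,c1): row 3 has {1,4,6}; column 1 has {1,2,3,4,6}, so it must be 5.
(r3,c2): row 3 has {1,4,5,6}; column 2 has {1,2,4,6}, so it must be 3.
(r3,c5): row 3 has {1,3,4,5,6}; column 5 has {1,4,5,6}, so it must be 2.
(r4,c2): row 4 has {1,2,4,6}; column 2 has {1,2,3,4,6}, so it must be 5.
(r4,c5): row 4 has {1,2,4,5,6}; column 5 has {1,2,4,5,6}, so it must be 3.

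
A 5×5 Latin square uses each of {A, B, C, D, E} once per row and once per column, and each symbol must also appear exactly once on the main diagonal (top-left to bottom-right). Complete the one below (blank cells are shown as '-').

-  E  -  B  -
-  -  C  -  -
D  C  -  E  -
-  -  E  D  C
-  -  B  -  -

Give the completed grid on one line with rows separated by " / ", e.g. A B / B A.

(r2,c4) = A
(r3,c3) = A
(r3,c5) = B
(r5,c4) = C
(r5,c5) = E
(r1,c1) = C
(r1,c3) = D
(r1,c5) = A
(r2,c2) = B
(r2,c5) = D
(r4,c2) = A
(r5,c1) = A
(r5,c2) = D
(r2,c1) = E
(r4,c1) = B

C E D B A / E B C A D / D C A E B / B A E D C / A D B C E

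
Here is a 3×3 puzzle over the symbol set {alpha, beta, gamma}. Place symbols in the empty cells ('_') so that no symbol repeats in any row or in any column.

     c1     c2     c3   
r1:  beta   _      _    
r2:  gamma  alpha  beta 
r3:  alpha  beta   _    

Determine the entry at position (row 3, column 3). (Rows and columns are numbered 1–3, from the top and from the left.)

row 1 has {beta}; column 2 has {alpha,beta} — only gamma is left for (r1,c2).
row 1 has {beta,gamma}; column 3 has {beta} — only alpha is left for (r1,c3).
row 3 has {alpha,beta}; column 3 has {alpha,beta} — only gamma is left for (r3,c3).

gamma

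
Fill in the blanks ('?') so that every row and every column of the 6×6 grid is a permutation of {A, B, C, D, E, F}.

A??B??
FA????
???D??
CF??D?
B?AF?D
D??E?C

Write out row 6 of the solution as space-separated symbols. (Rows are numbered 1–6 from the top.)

(r2,c4): row 2 has {A,F}; column 4 has {B,D,E,F}, so it must be C.
(r3,c1): row 3 has {D}; column 1 has {A,B,C,D,F}, so it must be E.
(r4,c4): row 4 has {C,D,F}; column 4 has {B,C,D,E,F}, so it must be A.
(r6,c2): row 6 has {C,D,E}; column 2 has {A,F}, so it must be B.
(r6,c3): row 6 has {B,C,D,E}; column 3 has {A}, so it must be F.
(r6,c5): row 6 has {B,C,D,E,F}; column 5 has {D}, so it must be A.

D B F E A C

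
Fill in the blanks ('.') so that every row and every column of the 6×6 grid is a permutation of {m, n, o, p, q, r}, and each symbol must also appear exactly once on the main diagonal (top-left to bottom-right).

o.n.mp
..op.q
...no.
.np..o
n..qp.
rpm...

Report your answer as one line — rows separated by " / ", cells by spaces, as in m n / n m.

o q n r m p / m r o p n q / p m q n o r / q n p m r o / n o r q p m / r p m o q n

At row 1, column 4: row 1 has {m,n,o,p}; column 4 has {n,p,q}; that leaves r.
At row 2, column 1: row 2 has {o,p,q}; column 1 has {n,o,r}; that leaves m.
At row 2, column 2: row 2 has {m,o,p,q}; column 2 has {n,p}; the diagonal has {o,p}; that leaves r.
At row 2, column 5: row 2 has {m,o,p,q,r}; column 5 has {m,o,p}; that leaves n.
At row 3, column 3: row 3 has {n,o}; column 3 has {m,n,o,p}; the diagonal has {o,p,r}; that leaves q.
At row 4, column 1: row 4 has {n,o,p}; column 1 has {m,n,o,r}; that leaves q.
At row 4, column 4: row 4 has {n,o,p,q}; column 4 has {n,p,q,r}; the diagonal has {o,p,q,r}; that leaves m.
At row 4, column 5: row 4 has {m,n,o,p,q}; column 5 has {m,n,o,p}; that leaves r.
At row 5, column 3: row 5 has {n,p,q}; column 3 has {m,n,o,p,q}; that leaves r.
At row 5, column 6: row 5 has {n,p,q,r}; column 6 has {o,p,q}; that leaves m.
At row 6, column 4: row 6 has {m,p,r}; column 4 has {m,n,p,q,r}; that leaves o.
At row 6, column 5: row 6 has {m,o,p,r}; column 5 has {m,n,o,p,r}; that leaves q.
At row 6, column 6: row 6 has {m,o,p,q,r}; column 6 has {m,o,p,q}; the diagonal has {m,o,p,q,r}; that leaves n.
At row 1, column 2: row 1 has {m,n,o,p,r}; column 2 has {n,p,r}; that leaves q.
At row 3, column 1: row 3 has {n,o,q}; column 1 has {m,n,o,q,r}; that leaves p.
At row 3, column 2: row 3 has {n,o,p,q}; column 2 has {n,p,q,r}; that leaves m.
At row 3, column 6: row 3 has {m,n,o,p,q}; column 6 has {m,n,o,p,q}; that leaves r.
At row 5, column 2: row 5 has {m,n,p,q,r}; column 2 has {m,n,p,q,r}; that leaves o.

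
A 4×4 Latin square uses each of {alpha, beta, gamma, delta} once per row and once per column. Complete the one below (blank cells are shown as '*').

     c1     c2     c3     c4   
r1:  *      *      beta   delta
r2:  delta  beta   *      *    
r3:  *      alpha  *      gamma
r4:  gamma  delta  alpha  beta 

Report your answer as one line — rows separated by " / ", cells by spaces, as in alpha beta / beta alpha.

alpha gamma beta delta / delta beta gamma alpha / beta alpha delta gamma / gamma delta alpha beta

row 1 has {beta,delta}; column 1 has {gamma,delta} — only alpha is left for (r1,c1).
row 1 has {alpha,beta,delta}; column 2 has {alpha,beta,delta} — only gamma is left for (r1,c2).
row 2 has {beta,delta}; column 3 has {alpha,beta} — only gamma is left for (r2,c3).
row 2 has {beta,gamma,delta}; column 4 has {beta,gamma,delta} — only alpha is left for (r2,c4).
row 3 has {alpha,gamma}; column 1 has {alpha,gamma,delta} — only beta is left for (r3,c1).
row 3 has {alpha,beta,gamma}; column 3 has {alpha,beta,gamma} — only delta is left for (r3,c3).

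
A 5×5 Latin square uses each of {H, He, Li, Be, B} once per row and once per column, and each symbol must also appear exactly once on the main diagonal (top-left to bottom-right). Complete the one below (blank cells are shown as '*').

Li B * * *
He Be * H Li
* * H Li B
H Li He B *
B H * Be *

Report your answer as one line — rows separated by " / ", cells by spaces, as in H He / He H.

Li B Be He H / He Be B H Li / Be He H Li B / H Li He B Be / B H Li Be He

(r1,c3): row 1 has {Li,B}; column 3 has {H,He}, so it must be Be.
(r1,c4): row 1 has {Li,Be,B}; column 4 has {H,Li,Be,B}, so it must be He.
(r1,c5): row 1 has {He,Li,Be,B}; column 5 has {Li,B}, so it must be H.
(r2,c3): row 2 has {H,He,Li,Be}; column 3 has {H,He,Be}, so it must be B.
(r3,c1): row 3 has {H,Li,B}; column 1 has {H,He,Li,B}, so it must be Be.
(r3,c2): row 3 has {H,Li,Be,B}; column 2 has {H,Li,Be,B}, so it must be He.
(r4,c5): row 4 has {H,He,Li,B}; column 5 has {H,Li,B}, so it must be Be.
(r5,c3): row 5 has {H,Be,B}; column 3 has {H,He,Be,B}, so it must be Li.
(r5,c5): row 5 has {H,Li,Be,B}; column 5 has {H,Li,Be,B}; the diagonal has {H,Li,Be,B}, so it must be He.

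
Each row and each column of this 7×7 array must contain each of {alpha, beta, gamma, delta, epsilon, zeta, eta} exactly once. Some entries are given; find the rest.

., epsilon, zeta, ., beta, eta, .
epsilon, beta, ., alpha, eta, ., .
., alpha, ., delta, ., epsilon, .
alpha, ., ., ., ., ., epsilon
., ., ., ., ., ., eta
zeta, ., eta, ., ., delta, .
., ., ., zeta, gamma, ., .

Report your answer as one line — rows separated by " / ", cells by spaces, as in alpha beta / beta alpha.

delta epsilon zeta gamma beta eta alpha / epsilon beta delta alpha eta gamma zeta / eta alpha beta delta zeta epsilon gamma / alpha zeta gamma eta delta beta epsilon / gamma delta alpha beta epsilon zeta eta / zeta gamma eta epsilon alpha delta beta / beta eta epsilon zeta gamma alpha delta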